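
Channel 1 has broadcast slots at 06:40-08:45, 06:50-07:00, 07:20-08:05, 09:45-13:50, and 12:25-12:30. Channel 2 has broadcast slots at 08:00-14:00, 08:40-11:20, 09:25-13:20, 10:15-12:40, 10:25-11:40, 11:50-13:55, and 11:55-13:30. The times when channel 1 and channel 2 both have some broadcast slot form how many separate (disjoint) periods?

First set merges to 06:40–08:45, 09:45–13:50.
Second set merges to 08:00–14:00.
A ∩ B = 08:00–08:45, 09:45–13:50.
That is 2 disjoint pieces.

2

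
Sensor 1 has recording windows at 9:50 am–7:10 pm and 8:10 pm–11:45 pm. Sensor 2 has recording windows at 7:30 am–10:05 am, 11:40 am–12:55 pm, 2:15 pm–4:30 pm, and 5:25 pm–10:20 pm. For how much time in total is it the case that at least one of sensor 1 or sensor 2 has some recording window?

16 h 15 min

A ∪ B = 7:30 am–11:45 pm.
Total: 16 h 15 min.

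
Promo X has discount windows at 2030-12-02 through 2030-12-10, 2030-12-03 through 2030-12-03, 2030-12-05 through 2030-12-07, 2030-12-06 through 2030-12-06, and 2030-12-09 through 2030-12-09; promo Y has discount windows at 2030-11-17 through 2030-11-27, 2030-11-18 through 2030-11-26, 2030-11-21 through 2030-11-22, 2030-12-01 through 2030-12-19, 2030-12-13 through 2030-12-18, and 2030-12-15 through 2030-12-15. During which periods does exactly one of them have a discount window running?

A, merged: 2030-12-02 through 2030-12-10.
B, merged: 2030-11-17 through 2030-11-27, 2030-12-01 through 2030-12-19.
A but not B: none.
B but not A: 2030-11-17 through 2030-11-27, 2030-12-01 through 2030-12-01, 2030-12-11 through 2030-12-19.
Combining gives A △ B.

2030-11-17 through 2030-11-27, 2030-12-01 through 2030-12-01, 2030-12-11 through 2030-12-19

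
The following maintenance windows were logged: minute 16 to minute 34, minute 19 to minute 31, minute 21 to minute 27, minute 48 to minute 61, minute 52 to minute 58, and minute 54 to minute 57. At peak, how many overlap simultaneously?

At minute 21, 3 of the intervals are simultaneously active.
No point has more.

3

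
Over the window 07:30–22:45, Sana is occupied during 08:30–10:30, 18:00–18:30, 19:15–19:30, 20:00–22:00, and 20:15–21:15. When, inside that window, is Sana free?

07:30-08:30, 10:30-18:00, 18:30-19:15, 19:30-20:00, 22:00-22:45

Covered (merged): 08:30-10:30, 18:00-18:30, 19:15-19:30, 20:00-22:00.
Complement within 07:30-22:45: 07:30-08:30, 10:30-18:00, 18:30-19:15, 19:30-20:00, 22:00-22:45.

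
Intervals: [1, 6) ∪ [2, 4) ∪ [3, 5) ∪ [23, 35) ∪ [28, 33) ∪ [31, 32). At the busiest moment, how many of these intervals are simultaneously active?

Walk the sorted start/end points keeping a running depth.
The depth first hits 3 at 3.

3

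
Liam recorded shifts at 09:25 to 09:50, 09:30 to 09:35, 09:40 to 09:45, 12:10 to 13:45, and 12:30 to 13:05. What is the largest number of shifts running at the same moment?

At 09:30, 2 of the intervals are simultaneously active.
No point has more.

2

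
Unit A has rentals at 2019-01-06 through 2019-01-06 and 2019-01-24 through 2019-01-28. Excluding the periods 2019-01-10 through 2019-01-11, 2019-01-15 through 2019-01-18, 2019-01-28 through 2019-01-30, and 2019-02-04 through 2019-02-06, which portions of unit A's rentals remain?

2019-01-06 through 2019-01-06: nothing removed.
2019-01-24 through 2019-01-28 \ B = 2019-01-24 through 2019-01-27.

2019-01-06 through 2019-01-06, 2019-01-24 through 2019-01-27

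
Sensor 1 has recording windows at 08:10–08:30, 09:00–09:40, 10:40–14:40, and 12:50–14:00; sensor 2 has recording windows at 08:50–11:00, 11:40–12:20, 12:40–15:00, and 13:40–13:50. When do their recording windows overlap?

09:00-09:40, 10:40-11:00, 11:40-12:20, 12:40-14:40

A, merged: 08:10-08:30, 09:00-09:40, 10:40-14:40.
B, merged: 08:50-11:00, 11:40-12:20, 12:40-15:00.
08:10-08:30 falls entirely outside B.
09:00-09:40 overlaps B on 09:00-09:40.
10:40-14:40 overlaps B on 10:40-11:00, 11:40-12:20, 12:40-14:40.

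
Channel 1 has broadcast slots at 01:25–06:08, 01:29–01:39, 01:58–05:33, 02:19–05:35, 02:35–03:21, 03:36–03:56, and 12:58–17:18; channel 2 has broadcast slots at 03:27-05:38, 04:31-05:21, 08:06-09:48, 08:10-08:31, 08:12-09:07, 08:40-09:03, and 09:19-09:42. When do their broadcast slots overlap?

A, merged: 01:25–06:08, 12:58–17:18.
B, merged: 03:27–05:38, 08:06–09:48.
01:25–06:08 meets the second set on 03:27–05:38.
12:58–17:18: no overlap with the second set.

03:27–05:38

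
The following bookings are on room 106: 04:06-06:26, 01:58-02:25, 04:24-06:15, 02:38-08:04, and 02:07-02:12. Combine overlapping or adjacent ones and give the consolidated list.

Sort by start: 01:58–02:25, 02:07–02:12, 02:38–08:04, 04:06–06:26, 04:24–06:15.
02:07–02:12 overlaps/touches 01:58–02:25 → extend to 01:58–02:25.
02:38–08:04 is disjoint → start new block.
04:06–06:26 overlaps/touches 02:38–08:04 → extend to 02:38–08:04.
04:24–06:15 overlaps/touches 02:38–08:04 → extend to 02:38–08:04.

01:58–02:25, 02:38–08:04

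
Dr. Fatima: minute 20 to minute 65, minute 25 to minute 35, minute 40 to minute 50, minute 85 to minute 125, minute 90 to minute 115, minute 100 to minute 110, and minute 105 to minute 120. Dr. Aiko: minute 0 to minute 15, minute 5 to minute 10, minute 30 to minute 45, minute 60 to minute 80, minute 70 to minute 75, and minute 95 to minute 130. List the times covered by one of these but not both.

Merge the first list: minute 20 to minute 65, minute 85 to minute 125.
Merge the second list: minute 0 to minute 15, minute 30 to minute 45, minute 60 to minute 80, minute 95 to minute 130.
A \ B = minute 20 to minute 30, minute 45 to minute 60, minute 85 to minute 95.
B \ A = minute 0 to minute 15, minute 65 to minute 80, minute 125 to minute 130.
Union of the two gives the symmetric difference.

minute 0 to minute 15, minute 20 to minute 30, minute 45 to minute 60, minute 65 to minute 80, minute 85 to minute 95, minute 125 to minute 130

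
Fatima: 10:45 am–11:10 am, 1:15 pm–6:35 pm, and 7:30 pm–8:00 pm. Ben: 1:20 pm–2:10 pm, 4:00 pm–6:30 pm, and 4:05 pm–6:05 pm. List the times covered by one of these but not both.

Second set merges to 1:20 pm–2:10 pm, 4:00 pm–6:30 pm.
Only in the first: 10:45 am–11:10 am, 1:15 pm–1:20 pm, 2:10 pm–4:00 pm, 6:30 pm–6:35 pm, 7:30 pm–8:00 pm.
Only in the second: none.
Together these are the periods covered by exactly one.

10:45 am–11:10 am, 1:15 pm–1:20 pm, 2:10 pm–4:00 pm, 6:30 pm–6:35 pm, 7:30 pm–8:00 pm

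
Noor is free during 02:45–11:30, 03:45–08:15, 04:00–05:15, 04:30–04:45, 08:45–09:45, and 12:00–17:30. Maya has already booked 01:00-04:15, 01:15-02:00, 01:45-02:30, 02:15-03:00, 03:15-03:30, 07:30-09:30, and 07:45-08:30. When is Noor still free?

04:15-07:30, 09:30-11:30, 12:00-17:30

First set merges to 02:45-11:30, 12:00-17:30.
Second set merges to 01:00-04:15, 07:30-09:30.
02:45-11:30 \ B = 04:15-07:30, 09:30-11:30.
12:00-17:30: nothing removed.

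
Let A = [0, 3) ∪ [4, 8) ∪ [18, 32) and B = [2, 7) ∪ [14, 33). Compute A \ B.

[0, 3) with B removed leaves [0, 2).
[4, 8) with B removed leaves [7, 8).
[18, 32) lies entirely inside B → drops out.

[0, 2) ∪ [7, 8)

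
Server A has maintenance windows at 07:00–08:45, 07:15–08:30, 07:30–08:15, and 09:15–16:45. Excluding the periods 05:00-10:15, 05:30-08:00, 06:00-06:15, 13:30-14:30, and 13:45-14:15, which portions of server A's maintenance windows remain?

Merge the first list: 07:00–08:45, 09:15–16:45.
Merge the second list: 05:00–10:15, 13:30–14:30.
07:00–08:45: entirely removed.
09:15–16:45 \ B = 10:15–13:30, 14:30–16:45.

10:15–13:30, 14:30–16:45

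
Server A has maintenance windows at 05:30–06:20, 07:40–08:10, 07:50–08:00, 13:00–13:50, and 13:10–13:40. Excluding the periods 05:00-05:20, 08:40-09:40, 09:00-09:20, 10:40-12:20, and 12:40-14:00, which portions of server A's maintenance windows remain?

A, merged: 05:30–06:20, 07:40–08:10, 13:00–13:50.
B, merged: 05:00–05:20, 08:40–09:40, 10:40–12:20, 12:40–14:00.
05:30–06:20: no B overlap → unchanged.
07:40–08:10: no B overlap → unchanged.
13:00–13:50: fully covered by B → removed.

05:30–06:20, 07:40–08:10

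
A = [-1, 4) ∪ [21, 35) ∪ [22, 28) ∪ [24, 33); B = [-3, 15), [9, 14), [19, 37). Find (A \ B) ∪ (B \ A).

Merge the first list: [-1, 4), [21, 35).
Merge the second list: [-3, 15), [19, 37).
A \ B = none.
B \ A = [-3, -1), [4, 15), [19, 21), [35, 37).
Union of the two gives the symmetric difference.

[-3, -1) ∪ [4, 15) ∪ [19, 21) ∪ [35, 37)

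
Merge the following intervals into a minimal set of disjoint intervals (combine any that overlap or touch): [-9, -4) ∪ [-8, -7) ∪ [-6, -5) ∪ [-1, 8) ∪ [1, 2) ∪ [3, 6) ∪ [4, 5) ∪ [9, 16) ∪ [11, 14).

[-8, -7) overlaps/touches [-9, -4) → extend to [-9, -4).
[-6, -5) overlaps/touches [-9, -4) → extend to [-9, -4).
[-1, 8) is disjoint → start new block.
[1, 2) overlaps/touches [-1, 8) → extend to [-1, 8).
[3, 6) overlaps/touches [-1, 8) → extend to [-1, 8).
[4, 5) overlaps/touches [-1, 8) → extend to [-1, 8).
[9, 16) is disjoint → start new block.
[11, 14) overlaps/touches [9, 16) → extend to [9, 16).

[-9, -4) ∪ [-1, 8) ∪ [9, 16)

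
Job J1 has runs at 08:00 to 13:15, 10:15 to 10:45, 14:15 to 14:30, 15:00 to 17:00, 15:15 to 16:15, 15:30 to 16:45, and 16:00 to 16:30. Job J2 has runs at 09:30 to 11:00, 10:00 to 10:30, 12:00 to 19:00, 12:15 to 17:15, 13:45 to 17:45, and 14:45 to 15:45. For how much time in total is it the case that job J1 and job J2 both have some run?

5 h

Merge the first list: 08:00-13:15, 14:15-14:30, 15:00-17:00.
Merge the second list: 09:30-11:00, 12:00-19:00.
A ∩ B = 09:30-11:00, 12:00-13:15, 14:15-14:30, 15:00-17:00.
Total: 1 h 30 min + 1 h 15 min + 15 min + 2 h = 5 h.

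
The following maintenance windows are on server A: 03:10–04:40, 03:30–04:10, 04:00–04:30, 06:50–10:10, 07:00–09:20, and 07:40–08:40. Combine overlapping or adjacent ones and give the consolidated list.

03:10–04:40, 06:50–10:10

03:30–04:10 overlaps/touches 03:10–04:40 → extend to 03:10–04:40.
04:00–04:30 overlaps/touches 03:10–04:40 → extend to 03:10–04:40.
06:50–10:10 is disjoint → start new block.
07:00–09:20 overlaps/touches 06:50–10:10 → extend to 06:50–10:10.
07:40–08:40 overlaps/touches 06:50–10:10 → extend to 06:50–10:10.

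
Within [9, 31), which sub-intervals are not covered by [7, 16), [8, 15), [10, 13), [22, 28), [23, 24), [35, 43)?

[16, 22) ∪ [28, 31)

After merging, the occupied span is [7, 16), [22, 28), [35, 43).
Uncovered inside [9, 31): [16, 22), [28, 31).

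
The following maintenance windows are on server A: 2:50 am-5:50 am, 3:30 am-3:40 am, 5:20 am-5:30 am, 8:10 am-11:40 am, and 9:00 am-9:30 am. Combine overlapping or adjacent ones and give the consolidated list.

2:50 am-5:50 am, 8:10 am-11:40 am

3:30 am-3:40 am overlaps/touches 2:50 am-5:50 am → extend to 2:50 am-5:50 am.
5:20 am-5:30 am overlaps/touches 2:50 am-5:50 am → extend to 2:50 am-5:50 am.
8:10 am-11:40 am is disjoint → start new block.
9:00 am-9:30 am overlaps/touches 8:10 am-11:40 am → extend to 8:10 am-11:40 am.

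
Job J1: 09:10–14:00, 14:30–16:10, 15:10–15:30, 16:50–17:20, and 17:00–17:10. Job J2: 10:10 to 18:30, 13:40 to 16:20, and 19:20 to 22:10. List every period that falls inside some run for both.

10:10–14:00, 14:30–16:10, 16:50–17:20

Merge the first list: 09:10–14:00, 14:30–16:10, 16:50–17:20.
Merge the second list: 10:10–18:30, 19:20–22:10.
09:10–14:00 ∩ B → 10:10–14:00.
14:30–16:10 ∩ B → 14:30–16:10.
16:50–17:20 ∩ B → 16:50–17:20.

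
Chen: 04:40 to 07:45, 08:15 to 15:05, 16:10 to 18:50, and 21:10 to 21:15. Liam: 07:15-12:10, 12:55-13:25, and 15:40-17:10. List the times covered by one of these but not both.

Only in the first: 04:40–07:15, 12:10–12:55, 13:25–15:05, 17:10–18:50, 21:10–21:15.
Only in the second: 07:45–08:15, 15:40–16:10.
Together these are the periods covered by exactly one.

04:40–07:15, 07:45–08:15, 12:10–12:55, 13:25–15:05, 15:40–16:10, 17:10–18:50, 21:10–21:15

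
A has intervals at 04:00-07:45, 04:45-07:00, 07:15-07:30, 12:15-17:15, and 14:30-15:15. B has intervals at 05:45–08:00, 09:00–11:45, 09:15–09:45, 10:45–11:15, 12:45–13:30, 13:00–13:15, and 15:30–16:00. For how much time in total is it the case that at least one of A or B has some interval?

11 h 45 min

Merge the first list: 04:00–07:45, 12:15–17:15.
Merge the second list: 05:45–08:00, 09:00–11:45, 12:45–13:30, 15:30–16:00.
A ∪ B = 04:00–08:00, 09:00–11:45, 12:15–17:15.
Total: 4 h + 2 h 45 min + 5 h = 11 h 45 min.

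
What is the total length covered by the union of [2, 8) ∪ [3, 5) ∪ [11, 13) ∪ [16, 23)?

Merged: [2, 8), [11, 13), [16, 23).
Lengths: 6 + 2 + 7 = 15.

15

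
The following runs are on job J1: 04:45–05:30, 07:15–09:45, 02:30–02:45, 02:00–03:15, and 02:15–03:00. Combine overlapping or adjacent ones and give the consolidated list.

Sort by start: 02:00–03:15, 02:15–03:00, 02:30–02:45, 04:45–05:30, 07:15–09:45.
02:15–03:00 overlaps/touches 02:00–03:15 → extend to 02:00–03:15.
02:30–02:45 overlaps/touches 02:00–03:15 → extend to 02:00–03:15.
04:45–05:30 is disjoint → start new block.
07:15–09:45 is disjoint → start new block.

02:00–03:15, 04:45–05:30, 07:15–09:45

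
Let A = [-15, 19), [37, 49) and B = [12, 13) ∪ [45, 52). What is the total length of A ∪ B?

A ∪ B = [-15, 19), [37, 52).
Total: 34 + 15 = 49.

49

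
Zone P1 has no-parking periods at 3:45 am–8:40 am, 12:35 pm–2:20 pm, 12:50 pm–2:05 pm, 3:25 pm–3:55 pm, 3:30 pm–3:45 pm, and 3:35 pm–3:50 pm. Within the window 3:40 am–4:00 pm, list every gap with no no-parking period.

After merging, the occupied span is 3:45 am-8:40 am, 12:35 pm-2:20 pm, 3:25 pm-3:55 pm.
Gaps within 3:40 am-4:00 pm: 3:40 am-3:45 am, 8:40 am-12:35 pm, 2:20 pm-3:25 pm, 3:55 pm-4:00 pm.

3:40 am-3:45 am, 8:40 am-12:35 pm, 2:20 pm-3:25 pm, 3:55 pm-4:00 pm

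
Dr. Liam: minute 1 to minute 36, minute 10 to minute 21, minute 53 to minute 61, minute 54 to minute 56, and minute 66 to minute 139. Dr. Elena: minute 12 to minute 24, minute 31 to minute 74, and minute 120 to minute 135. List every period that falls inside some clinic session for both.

Merge the first list: minute 1 to minute 36, minute 53 to minute 61, minute 66 to minute 139.
minute 1 to minute 36 meets the second set on minute 12 to minute 24, minute 31 to minute 36.
minute 53 to minute 61 meets the second set on minute 53 to minute 61.
minute 66 to minute 139 meets the second set on minute 66 to minute 74, minute 120 to minute 135.

minute 12 to minute 24, minute 31 to minute 36, minute 53 to minute 61, minute 66 to minute 74, minute 120 to minute 135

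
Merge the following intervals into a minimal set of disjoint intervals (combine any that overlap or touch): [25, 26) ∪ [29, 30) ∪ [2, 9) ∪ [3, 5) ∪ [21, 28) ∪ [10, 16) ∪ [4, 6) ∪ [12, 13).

[2, 9) ∪ [10, 16) ∪ [21, 28) ∪ [29, 30)

Sort by start: [2, 9), [3, 5), [4, 6), [10, 16), [12, 13), [21, 28), [25, 26), [29, 30).
[3, 5) overlaps/touches [2, 9) → extend to [2, 9).
[4, 6) overlaps/touches [2, 9) → extend to [2, 9).
[10, 16) is disjoint → start new block.
[12, 13) overlaps/touches [10, 16) → extend to [10, 16).
[21, 28) is disjoint → start new block.
[25, 26) overlaps/touches [21, 28) → extend to [21, 28).
[29, 30) is disjoint → start new block.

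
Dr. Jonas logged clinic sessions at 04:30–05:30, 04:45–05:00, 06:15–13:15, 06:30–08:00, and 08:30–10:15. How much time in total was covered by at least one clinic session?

Merged: 04:30–05:30, 06:15–13:15.
Lengths: 1 h + 7 h = 8 h.

8 h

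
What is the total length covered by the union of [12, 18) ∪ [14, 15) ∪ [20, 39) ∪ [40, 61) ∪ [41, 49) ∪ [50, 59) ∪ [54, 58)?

Merged: [12, 18), [20, 39), [40, 61).
Lengths: 6 + 19 + 21 = 46.

46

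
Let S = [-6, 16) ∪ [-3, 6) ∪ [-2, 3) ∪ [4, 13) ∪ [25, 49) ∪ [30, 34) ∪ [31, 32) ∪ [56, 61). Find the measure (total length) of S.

51

Merged: [-6, 16), [25, 49), [56, 61).
Lengths: 22 + 24 + 5 = 51.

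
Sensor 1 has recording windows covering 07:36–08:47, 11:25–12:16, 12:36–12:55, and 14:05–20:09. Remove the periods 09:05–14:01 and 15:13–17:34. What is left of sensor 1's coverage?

07:36–08:47, 14:05–15:13, 17:34–20:09

07:36–08:47: no B overlap → unchanged.
11:25–12:16: fully covered by B → removed.
12:36–12:55: fully covered by B → removed.
14:05–20:09 minus B → 14:05–15:13, 17:34–20:09.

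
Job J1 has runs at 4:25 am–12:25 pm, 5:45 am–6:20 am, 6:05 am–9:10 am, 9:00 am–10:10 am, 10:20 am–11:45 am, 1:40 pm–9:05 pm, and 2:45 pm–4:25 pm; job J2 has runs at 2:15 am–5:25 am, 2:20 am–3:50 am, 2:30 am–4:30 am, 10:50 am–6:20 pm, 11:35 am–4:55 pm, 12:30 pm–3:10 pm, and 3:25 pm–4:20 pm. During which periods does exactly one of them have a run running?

2:15 am–4:25 am, 5:25 am–10:50 am, 12:25 pm–1:40 pm, 6:20 pm–9:05 pm

A, merged: 4:25 am–12:25 pm, 1:40 pm–9:05 pm.
B, merged: 2:15 am–5:25 am, 10:50 am–6:20 pm.
Only in the first: 5:25 am–10:50 am, 6:20 pm–9:05 pm.
Only in the second: 2:15 am–4:25 am, 12:25 pm–1:40 pm.
Together these are the periods covered by exactly one.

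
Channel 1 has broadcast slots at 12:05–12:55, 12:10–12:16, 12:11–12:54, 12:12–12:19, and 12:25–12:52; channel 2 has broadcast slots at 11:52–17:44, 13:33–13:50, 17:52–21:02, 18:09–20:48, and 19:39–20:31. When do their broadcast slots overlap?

12:05–12:55

Merge the first list: 12:05–12:55.
Merge the second list: 11:52–17:44, 17:52–21:02.
12:05–12:55 overlaps B on 12:05–12:55.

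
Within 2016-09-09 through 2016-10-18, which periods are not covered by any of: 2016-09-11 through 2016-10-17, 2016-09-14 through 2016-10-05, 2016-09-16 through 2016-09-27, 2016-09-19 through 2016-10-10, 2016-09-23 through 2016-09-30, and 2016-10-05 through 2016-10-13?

The merged coverage is 2016-09-11 through 2016-10-17.
Gaps within 2016-09-09 through 2016-10-18: 2016-09-09 through 2016-09-10, 2016-10-18 through 2016-10-18.

2016-09-09 through 2016-09-10, 2016-10-18 through 2016-10-18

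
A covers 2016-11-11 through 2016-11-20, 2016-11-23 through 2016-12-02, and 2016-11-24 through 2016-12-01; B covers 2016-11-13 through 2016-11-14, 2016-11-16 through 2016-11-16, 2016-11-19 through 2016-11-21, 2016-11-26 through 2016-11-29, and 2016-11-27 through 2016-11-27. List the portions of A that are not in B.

Merge the first list: 2016-11-11 through 2016-11-20, 2016-11-23 through 2016-12-02.
Merge the second list: 2016-11-13 through 2016-11-14, 2016-11-16 through 2016-11-16, 2016-11-19 through 2016-11-21, 2016-11-26 through 2016-11-29.
2016-11-11 through 2016-11-20 minus B → 2016-11-11 through 2016-11-12, 2016-11-15 through 2016-11-15, 2016-11-17 through 2016-11-18.
2016-11-23 through 2016-12-02 minus B → 2016-11-23 through 2016-11-25, 2016-11-30 through 2016-12-02.

2016-11-11 through 2016-11-12, 2016-11-15 through 2016-11-15, 2016-11-17 through 2016-11-18, 2016-11-23 through 2016-11-25, 2016-11-30 through 2016-12-02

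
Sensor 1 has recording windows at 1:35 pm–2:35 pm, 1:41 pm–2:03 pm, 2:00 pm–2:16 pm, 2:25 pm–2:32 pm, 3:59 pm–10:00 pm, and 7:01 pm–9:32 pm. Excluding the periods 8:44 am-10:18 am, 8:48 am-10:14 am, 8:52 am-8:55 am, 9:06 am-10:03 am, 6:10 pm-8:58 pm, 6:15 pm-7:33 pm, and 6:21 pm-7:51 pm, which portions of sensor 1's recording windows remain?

1:35 pm–2:35 pm, 3:59 pm–6:10 pm, 8:58 pm–10:00 pm

Merge the first list: 1:35 pm–2:35 pm, 3:59 pm–10:00 pm.
Merge the second list: 8:44 am–10:18 am, 6:10 pm–8:58 pm.
1:35 pm–2:35 pm: no B overlap → unchanged.
3:59 pm–10:00 pm minus B → 3:59 pm–6:10 pm, 8:58 pm–10:00 pm.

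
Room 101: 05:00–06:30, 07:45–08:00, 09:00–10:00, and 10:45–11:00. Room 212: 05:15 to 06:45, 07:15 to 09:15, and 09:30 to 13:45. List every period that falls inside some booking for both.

05:00-06:30 ∩ B → 05:15-06:30.
07:45-08:00 ∩ B → 07:45-08:00.
09:00-10:00 ∩ B → 09:00-09:15, 09:30-10:00.
10:45-11:00 ∩ B → 10:45-11:00.

05:15-06:30, 07:45-08:00, 09:00-09:15, 09:30-10:00, 10:45-11:00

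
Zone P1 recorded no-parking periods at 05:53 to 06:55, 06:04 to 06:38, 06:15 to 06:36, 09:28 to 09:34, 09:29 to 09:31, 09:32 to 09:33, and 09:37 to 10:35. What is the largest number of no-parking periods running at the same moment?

3

At 06:15, 3 of the intervals are simultaneously active.
No point has more.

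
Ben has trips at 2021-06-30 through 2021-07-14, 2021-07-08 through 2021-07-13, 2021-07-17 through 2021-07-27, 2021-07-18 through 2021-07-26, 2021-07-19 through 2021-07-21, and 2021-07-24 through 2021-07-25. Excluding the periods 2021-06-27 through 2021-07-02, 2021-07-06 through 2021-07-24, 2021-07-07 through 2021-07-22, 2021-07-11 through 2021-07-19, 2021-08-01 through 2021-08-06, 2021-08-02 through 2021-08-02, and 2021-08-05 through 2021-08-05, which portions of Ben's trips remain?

A, merged: 2021-06-30 through 2021-07-14, 2021-07-17 through 2021-07-27.
B, merged: 2021-06-27 through 2021-07-02, 2021-07-06 through 2021-07-24, 2021-08-01 through 2021-08-06.
2021-06-30 through 2021-07-14 with B removed leaves 2021-07-03 through 2021-07-05.
2021-07-17 through 2021-07-27 with B removed leaves 2021-07-25 through 2021-07-27.

2021-07-03 through 2021-07-05, 2021-07-25 through 2021-07-27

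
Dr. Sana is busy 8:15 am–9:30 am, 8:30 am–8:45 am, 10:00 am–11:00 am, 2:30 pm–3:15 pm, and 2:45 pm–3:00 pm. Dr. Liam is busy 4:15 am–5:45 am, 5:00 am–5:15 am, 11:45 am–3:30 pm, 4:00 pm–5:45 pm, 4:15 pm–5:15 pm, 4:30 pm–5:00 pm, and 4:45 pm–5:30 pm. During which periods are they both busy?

2:30 pm–3:15 pm

Merge the first list: 8:15 am–9:30 am, 10:00 am–11:00 am, 2:30 pm–3:15 pm.
Merge the second list: 4:15 am–5:45 am, 11:45 am–3:30 pm, 4:00 pm–5:45 pm.
8:15 am–9:30 am meets no B interval.
10:00 am–11:00 am meets no B interval.
2:30 pm–3:15 pm ∩ B → 2:30 pm–3:15 pm.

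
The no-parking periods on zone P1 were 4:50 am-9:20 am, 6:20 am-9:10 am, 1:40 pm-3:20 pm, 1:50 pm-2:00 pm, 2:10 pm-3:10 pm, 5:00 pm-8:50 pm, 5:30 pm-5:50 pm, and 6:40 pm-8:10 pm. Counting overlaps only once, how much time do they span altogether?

Merged: 4:50 am-9:20 am, 1:40 pm-3:20 pm, 5:00 pm-8:50 pm.
Lengths: 4 h 30 min + 1 h 40 min + 3 h 50 min = 10 h.

10 h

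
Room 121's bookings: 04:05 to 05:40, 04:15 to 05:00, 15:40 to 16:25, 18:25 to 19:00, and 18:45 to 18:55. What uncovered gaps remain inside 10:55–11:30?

Covered (merged): 04:05-05:40, 15:40-16:25, 18:25-19:00.
Uncovered inside 10:55-11:30: 10:55-11:30.

10:55-11:30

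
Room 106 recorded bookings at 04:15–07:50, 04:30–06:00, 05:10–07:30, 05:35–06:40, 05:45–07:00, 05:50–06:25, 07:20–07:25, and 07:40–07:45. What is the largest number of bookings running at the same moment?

6

Sweep endpoints in order; track running count of active intervals.
Peak of 6 reached at 05:50.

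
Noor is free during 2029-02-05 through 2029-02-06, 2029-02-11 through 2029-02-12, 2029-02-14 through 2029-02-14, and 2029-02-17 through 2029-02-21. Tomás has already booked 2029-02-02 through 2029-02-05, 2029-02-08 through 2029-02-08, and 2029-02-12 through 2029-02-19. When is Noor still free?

2029-02-05 through 2029-02-06 \ B = 2029-02-06 through 2029-02-06.
2029-02-11 through 2029-02-12 \ B = 2029-02-11 through 2029-02-11.
2029-02-14 through 2029-02-14: entirely removed.
2029-02-17 through 2029-02-21 \ B = 2029-02-20 through 2029-02-21.

2029-02-06 through 2029-02-06, 2029-02-11 through 2029-02-11, 2029-02-20 through 2029-02-21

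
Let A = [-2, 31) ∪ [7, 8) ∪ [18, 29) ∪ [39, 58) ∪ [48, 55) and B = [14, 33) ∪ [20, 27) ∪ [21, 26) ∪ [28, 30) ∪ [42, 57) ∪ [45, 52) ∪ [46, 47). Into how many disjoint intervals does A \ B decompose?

3

First set merges to [-2, 31), [39, 58).
Second set merges to [14, 33), [42, 57).
A \ B = [-2, 14), [39, 42), [57, 58).
That is 3 disjoint pieces.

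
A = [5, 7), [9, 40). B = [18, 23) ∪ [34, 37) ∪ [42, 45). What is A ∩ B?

[18, 23) ∪ [34, 37)

[5, 7): no overlap with the second set.
[9, 40) meets the second set on [18, 23), [34, 37).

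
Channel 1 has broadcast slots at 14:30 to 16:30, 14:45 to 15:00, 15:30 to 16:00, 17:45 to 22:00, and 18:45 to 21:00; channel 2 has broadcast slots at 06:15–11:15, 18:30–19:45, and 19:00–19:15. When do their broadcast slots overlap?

First set merges to 14:30–16:30, 17:45–22:00.
Second set merges to 06:15–11:15, 18:30–19:45.
14:30–16:30: no overlap with the second set.
17:45–22:00 meets the second set on 18:30–19:45.

18:30–19:45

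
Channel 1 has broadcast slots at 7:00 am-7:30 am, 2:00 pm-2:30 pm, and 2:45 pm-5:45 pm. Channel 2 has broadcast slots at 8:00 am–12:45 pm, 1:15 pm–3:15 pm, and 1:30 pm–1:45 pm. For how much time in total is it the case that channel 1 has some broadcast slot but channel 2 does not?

3 h

Merge the second list: 8:00 am–12:45 pm, 1:15 pm–3:15 pm.
A \ B = 7:00 am–7:30 am, 3:15 pm–5:45 pm.
Total: 30 min + 2 h 30 min = 3 h.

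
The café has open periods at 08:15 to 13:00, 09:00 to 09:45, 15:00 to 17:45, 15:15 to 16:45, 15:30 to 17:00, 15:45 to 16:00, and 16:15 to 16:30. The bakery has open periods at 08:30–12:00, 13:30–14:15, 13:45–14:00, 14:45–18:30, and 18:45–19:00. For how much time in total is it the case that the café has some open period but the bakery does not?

1 h 15 min

A, merged: 08:15–13:00, 15:00–17:45.
B, merged: 08:30–12:00, 13:30–14:15, 14:45–18:30, 18:45–19:00.
A \ B = 08:15–08:30, 12:00–13:00.
Total: 15 min + 1 h = 1 h 15 min.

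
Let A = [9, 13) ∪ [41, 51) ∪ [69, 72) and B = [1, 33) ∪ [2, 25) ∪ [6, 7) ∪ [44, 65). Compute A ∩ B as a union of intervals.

[9, 13) ∪ [44, 51)

Merge the second list: [1, 33), [44, 65).
[9, 13) ∩ B → [9, 13).
[41, 51) ∩ B → [44, 51).
[69, 72) meets no B interval.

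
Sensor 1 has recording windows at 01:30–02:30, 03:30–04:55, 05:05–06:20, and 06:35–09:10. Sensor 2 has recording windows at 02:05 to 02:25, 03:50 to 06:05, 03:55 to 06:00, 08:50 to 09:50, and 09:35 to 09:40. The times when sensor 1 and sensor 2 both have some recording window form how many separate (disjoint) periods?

Merge the second list: 02:05–02:25, 03:50–06:05, 08:50–09:50.
A ∩ B = 02:05–02:25, 03:50–04:55, 05:05–06:05, 08:50–09:10.
That is 4 disjoint pieces.

4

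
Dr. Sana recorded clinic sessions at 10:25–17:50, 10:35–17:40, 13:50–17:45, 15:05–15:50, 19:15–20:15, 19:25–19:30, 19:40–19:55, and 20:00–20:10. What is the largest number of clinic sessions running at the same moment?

Walk the sorted start/end points keeping a running depth.
The depth first hits 4 at 15:05.

4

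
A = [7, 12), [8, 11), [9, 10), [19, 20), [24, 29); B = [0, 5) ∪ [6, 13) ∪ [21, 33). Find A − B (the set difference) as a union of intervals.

First set merges to [7, 12), [19, 20), [24, 29).
[7, 12) lies entirely inside B → drops out.
[19, 20) is untouched.
[24, 29) lies entirely inside B → drops out.

[19, 20)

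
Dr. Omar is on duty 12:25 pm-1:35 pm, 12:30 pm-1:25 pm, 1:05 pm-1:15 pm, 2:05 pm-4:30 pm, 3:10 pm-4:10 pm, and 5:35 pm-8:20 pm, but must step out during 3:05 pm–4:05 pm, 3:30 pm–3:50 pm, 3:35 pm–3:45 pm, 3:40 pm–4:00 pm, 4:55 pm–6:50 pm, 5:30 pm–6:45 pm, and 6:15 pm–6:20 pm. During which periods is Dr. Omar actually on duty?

Merge the first list: 12:25 pm-1:35 pm, 2:05 pm-4:30 pm, 5:35 pm-8:20 pm.
Merge the second list: 3:05 pm-4:05 pm, 4:55 pm-6:50 pm.
12:25 pm-1:35 pm is untouched.
2:05 pm-4:30 pm with B removed leaves 2:05 pm-3:05 pm, 4:05 pm-4:30 pm.
5:35 pm-8:20 pm with B removed leaves 6:50 pm-8:20 pm.

12:25 pm-1:35 pm, 2:05 pm-3:05 pm, 4:05 pm-4:30 pm, 6:50 pm-8:20 pm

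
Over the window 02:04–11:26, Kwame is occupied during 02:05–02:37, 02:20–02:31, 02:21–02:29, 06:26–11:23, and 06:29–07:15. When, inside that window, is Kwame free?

02:04-02:05, 02:37-06:26, 11:23-11:26

Covered (merged): 02:05-02:37, 06:26-11:23.
Complement within 02:04-11:26: 02:04-02:05, 02:37-06:26, 11:23-11:26.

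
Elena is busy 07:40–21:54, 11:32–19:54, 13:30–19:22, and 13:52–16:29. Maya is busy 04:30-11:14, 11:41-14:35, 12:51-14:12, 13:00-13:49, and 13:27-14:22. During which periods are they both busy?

07:40-11:14, 11:41-14:35

First set merges to 07:40-21:54.
Second set merges to 04:30-11:14, 11:41-14:35.
07:40-21:54 meets the second set on 07:40-11:14, 11:41-14:35.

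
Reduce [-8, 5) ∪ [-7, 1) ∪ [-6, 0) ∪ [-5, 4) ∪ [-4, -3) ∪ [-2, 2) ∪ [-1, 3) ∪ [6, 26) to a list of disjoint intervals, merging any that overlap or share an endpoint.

[-8, 5) ∪ [6, 26)

[-7, 1) overlaps/touches [-8, 5) → extend to [-8, 5).
[-6, 0) overlaps/touches [-8, 5) → extend to [-8, 5).
[-5, 4) overlaps/touches [-8, 5) → extend to [-8, 5).
[-4, -3) overlaps/touches [-8, 5) → extend to [-8, 5).
[-2, 2) overlaps/touches [-8, 5) → extend to [-8, 5).
[-1, 3) overlaps/touches [-8, 5) → extend to [-8, 5).
[6, 26) is disjoint → start new block.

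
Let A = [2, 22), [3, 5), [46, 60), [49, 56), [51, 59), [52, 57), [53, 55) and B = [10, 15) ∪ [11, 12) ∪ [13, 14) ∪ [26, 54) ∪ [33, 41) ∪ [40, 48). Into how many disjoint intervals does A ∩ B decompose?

Merge the first list: [2, 22), [46, 60).
Merge the second list: [10, 15), [26, 54).
A ∩ B = [10, 15), [46, 54).
That is 2 disjoint pieces.

2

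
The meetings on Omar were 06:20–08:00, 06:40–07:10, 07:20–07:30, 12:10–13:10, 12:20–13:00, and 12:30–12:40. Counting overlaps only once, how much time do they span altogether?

Merged: 06:20–08:00, 12:10–13:10.
Lengths: 1 h 40 min + 1 h = 2 h 40 min.

2 h 40 min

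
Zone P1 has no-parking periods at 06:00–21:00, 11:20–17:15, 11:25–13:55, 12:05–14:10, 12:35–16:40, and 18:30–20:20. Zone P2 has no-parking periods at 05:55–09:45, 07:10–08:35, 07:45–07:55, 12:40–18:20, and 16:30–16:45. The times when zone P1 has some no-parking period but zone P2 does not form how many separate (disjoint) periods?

First set merges to 06:00–21:00.
Second set merges to 05:55–09:45, 12:40–18:20.
A \ B = 09:45–12:40, 18:20–21:00.
That is 2 disjoint pieces.

2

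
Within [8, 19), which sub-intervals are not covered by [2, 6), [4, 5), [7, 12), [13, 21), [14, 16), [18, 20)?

[12, 13)

After merging, the occupied span is [2, 6), [7, 12), [13, 21).
Uncovered inside [8, 19): [12, 13).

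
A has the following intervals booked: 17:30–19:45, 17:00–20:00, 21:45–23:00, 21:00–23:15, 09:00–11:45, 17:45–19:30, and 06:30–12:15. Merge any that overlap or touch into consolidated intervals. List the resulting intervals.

06:30–12:15, 17:00–20:00, 21:00–23:15

Sort by start: 06:30–12:15, 09:00–11:45, 17:00–20:00, 17:30–19:45, 17:45–19:30, 21:00–23:15, 21:45–23:00.
09:00–11:45 overlaps/touches 06:30–12:15 → extend to 06:30–12:15.
17:00–20:00 is disjoint → start new block.
17:30–19:45 overlaps/touches 17:00–20:00 → extend to 17:00–20:00.
17:45–19:30 overlaps/touches 17:00–20:00 → extend to 17:00–20:00.
21:00–23:15 is disjoint → start new block.
21:45–23:00 overlaps/touches 21:00–23:15 → extend to 21:00–23:15.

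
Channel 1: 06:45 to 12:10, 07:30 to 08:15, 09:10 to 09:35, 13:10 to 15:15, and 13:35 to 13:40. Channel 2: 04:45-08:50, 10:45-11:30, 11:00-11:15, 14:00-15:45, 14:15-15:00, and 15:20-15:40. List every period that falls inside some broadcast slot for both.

Merge the first list: 06:45–12:10, 13:10–15:15.
Merge the second list: 04:45–08:50, 10:45–11:30, 14:00–15:45.
06:45–12:10 meets the second set on 06:45–08:50, 10:45–11:30.
13:10–15:15 meets the second set on 14:00–15:15.

06:45–08:50, 10:45–11:30, 14:00–15:15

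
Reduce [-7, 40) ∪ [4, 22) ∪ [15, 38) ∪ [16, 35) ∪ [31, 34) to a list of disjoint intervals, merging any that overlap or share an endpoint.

[-7, 40)

[4, 22) overlaps/touches [-7, 40) → extend to [-7, 40).
[15, 38) overlaps/touches [-7, 40) → extend to [-7, 40).
[16, 35) overlaps/touches [-7, 40) → extend to [-7, 40).
[31, 34) overlaps/touches [-7, 40) → extend to [-7, 40).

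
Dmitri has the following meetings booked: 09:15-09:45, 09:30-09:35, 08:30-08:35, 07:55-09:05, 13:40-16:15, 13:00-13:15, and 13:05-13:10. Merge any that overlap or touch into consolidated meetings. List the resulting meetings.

Sort by start: 07:55–09:05, 08:30–08:35, 09:15–09:45, 09:30–09:35, 13:00–13:15, 13:05–13:10, 13:40–16:15.
08:30–08:35 overlaps/touches 07:55–09:05 → extend to 07:55–09:05.
09:15–09:45 is disjoint → start new block.
09:30–09:35 overlaps/touches 09:15–09:45 → extend to 09:15–09:45.
13:00–13:15 is disjoint → start new block.
13:05–13:10 overlaps/touches 13:00–13:15 → extend to 13:00–13:15.
13:40–16:15 is disjoint → start new block.

07:55–09:05, 09:15–09:45, 13:00–13:15, 13:40–16:15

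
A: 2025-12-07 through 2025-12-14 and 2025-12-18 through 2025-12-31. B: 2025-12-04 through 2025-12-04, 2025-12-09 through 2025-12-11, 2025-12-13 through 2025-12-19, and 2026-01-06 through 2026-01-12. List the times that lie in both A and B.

2025-12-09 through 2025-12-11, 2025-12-13 through 2025-12-14, 2025-12-18 through 2025-12-19

2025-12-07 through 2025-12-14 meets the second set on 2025-12-09 through 2025-12-11, 2025-12-13 through 2025-12-14.
2025-12-18 through 2025-12-31 meets the second set on 2025-12-18 through 2025-12-19.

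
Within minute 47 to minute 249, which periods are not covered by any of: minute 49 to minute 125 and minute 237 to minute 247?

After merging, the occupied span is minute 49 to minute 125, minute 237 to minute 247.
Complement within minute 47 to minute 249: minute 47 to minute 49, minute 125 to minute 237, minute 247 to minute 249.

minute 47 to minute 49, minute 125 to minute 237, minute 247 to minute 249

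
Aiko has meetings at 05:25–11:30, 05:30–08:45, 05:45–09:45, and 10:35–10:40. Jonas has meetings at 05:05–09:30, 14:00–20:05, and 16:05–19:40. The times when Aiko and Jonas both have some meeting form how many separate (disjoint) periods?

First set merges to 05:25–11:30.
Second set merges to 05:05–09:30, 14:00–20:05.
A ∩ B = 05:25–09:30.
That is 1 disjoint piece.

1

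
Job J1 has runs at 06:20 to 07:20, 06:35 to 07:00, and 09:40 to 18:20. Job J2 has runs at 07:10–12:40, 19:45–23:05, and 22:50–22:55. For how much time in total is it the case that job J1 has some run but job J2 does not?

6 h 30 min

Merge the first list: 06:20–07:20, 09:40–18:20.
Merge the second list: 07:10–12:40, 19:45–23:05.
A \ B = 06:20–07:10, 12:40–18:20.
Total: 50 min + 5 h 40 min = 6 h 30 min.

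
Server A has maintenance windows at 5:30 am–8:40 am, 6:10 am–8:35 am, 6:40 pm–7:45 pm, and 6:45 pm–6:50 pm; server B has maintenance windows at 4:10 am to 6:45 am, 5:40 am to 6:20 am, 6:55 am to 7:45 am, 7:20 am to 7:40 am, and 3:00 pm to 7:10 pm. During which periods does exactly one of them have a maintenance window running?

4:10 am–5:30 am, 6:45 am–6:55 am, 7:45 am–8:40 am, 3:00 pm–6:40 pm, 7:10 pm–7:45 pm

Merge the first list: 5:30 am–8:40 am, 6:40 pm–7:45 pm.
Merge the second list: 4:10 am–6:45 am, 6:55 am–7:45 am, 3:00 pm–7:10 pm.
Only in the first: 6:45 am–6:55 am, 7:45 am–8:40 am, 7:10 pm–7:45 pm.
Only in the second: 4:10 am–5:30 am, 3:00 pm–6:40 pm.
Together these are the periods covered by exactly one.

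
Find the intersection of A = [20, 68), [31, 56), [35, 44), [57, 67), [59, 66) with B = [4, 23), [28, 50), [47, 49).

A, merged: [20, 68).
B, merged: [4, 23), [28, 50).
[20, 68) meets the second set on [20, 23), [28, 50).

[20, 23) ∪ [28, 50)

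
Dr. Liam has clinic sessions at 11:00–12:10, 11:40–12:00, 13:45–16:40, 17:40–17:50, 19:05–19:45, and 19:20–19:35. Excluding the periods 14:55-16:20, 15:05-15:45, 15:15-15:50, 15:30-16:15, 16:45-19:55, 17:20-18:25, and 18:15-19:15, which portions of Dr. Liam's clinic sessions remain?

11:00–12:10, 13:45–14:55, 16:20–16:40

First set merges to 11:00–12:10, 13:45–16:40, 17:40–17:50, 19:05–19:45.
Second set merges to 14:55–16:20, 16:45–19:55.
11:00–12:10: no B overlap → unchanged.
13:45–16:40 minus B → 13:45–14:55, 16:20–16:40.
17:40–17:50: fully covered by B → removed.
19:05–19:45: fully covered by B → removed.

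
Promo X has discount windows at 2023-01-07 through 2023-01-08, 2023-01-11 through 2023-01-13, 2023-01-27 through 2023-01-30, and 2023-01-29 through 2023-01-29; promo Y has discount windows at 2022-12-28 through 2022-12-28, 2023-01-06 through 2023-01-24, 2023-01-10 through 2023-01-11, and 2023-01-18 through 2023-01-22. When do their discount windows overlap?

First set merges to 2023-01-07 through 2023-01-08, 2023-01-11 through 2023-01-13, 2023-01-27 through 2023-01-30.
Second set merges to 2022-12-28 through 2022-12-28, 2023-01-06 through 2023-01-24.
2023-01-07 through 2023-01-08 ∩ B → 2023-01-07 through 2023-01-08.
2023-01-11 through 2023-01-13 ∩ B → 2023-01-11 through 2023-01-13.
2023-01-27 through 2023-01-30 meets no B interval.

2023-01-07 through 2023-01-08, 2023-01-11 through 2023-01-13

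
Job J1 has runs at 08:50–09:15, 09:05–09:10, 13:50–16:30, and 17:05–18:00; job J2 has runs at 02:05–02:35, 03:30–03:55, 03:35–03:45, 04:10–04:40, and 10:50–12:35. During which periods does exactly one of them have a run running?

First set merges to 08:50–09:15, 13:50–16:30, 17:05–18:00.
Second set merges to 02:05–02:35, 03:30–03:55, 04:10–04:40, 10:50–12:35.
Only in the first: 08:50–09:15, 13:50–16:30, 17:05–18:00.
Only in the second: 02:05–02:35, 03:30–03:55, 04:10–04:40, 10:50–12:35.
Together these are the periods covered by exactly one.

02:05–02:35, 03:30–03:55, 04:10–04:40, 08:50–09:15, 10:50–12:35, 13:50–16:30, 17:05–18:00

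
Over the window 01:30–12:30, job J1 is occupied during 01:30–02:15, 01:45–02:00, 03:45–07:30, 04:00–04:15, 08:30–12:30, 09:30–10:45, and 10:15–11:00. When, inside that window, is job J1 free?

02:15–03:45, 07:30–08:30

Covered (merged): 01:30–02:15, 03:45–07:30, 08:30–12:30.
Uncovered inside 01:30–12:30: 02:15–03:45, 07:30–08:30.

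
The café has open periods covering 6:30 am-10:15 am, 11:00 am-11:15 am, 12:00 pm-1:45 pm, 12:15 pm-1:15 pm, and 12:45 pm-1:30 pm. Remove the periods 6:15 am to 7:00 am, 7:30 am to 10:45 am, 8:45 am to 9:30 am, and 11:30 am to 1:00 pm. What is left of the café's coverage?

7:00 am–7:30 am, 11:00 am–11:15 am, 1:00 pm–1:45 pm

Merge the first list: 6:30 am–10:15 am, 11:00 am–11:15 am, 12:00 pm–1:45 pm.
Merge the second list: 6:15 am–7:00 am, 7:30 am–10:45 am, 11:30 am–1:00 pm.
6:30 am–10:15 am with B removed leaves 7:00 am–7:30 am.
11:00 am–11:15 am is untouched.
12:00 pm–1:45 pm with B removed leaves 1:00 pm–1:45 pm.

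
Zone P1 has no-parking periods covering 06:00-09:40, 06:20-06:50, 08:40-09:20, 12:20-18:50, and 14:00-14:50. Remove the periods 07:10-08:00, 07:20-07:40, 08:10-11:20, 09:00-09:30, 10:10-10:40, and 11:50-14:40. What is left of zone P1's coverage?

06:00–07:10, 08:00–08:10, 14:40–18:50

Merge the first list: 06:00–09:40, 12:20–18:50.
Merge the second list: 07:10–08:00, 08:10–11:20, 11:50–14:40.
06:00–09:40 \ B = 06:00–07:10, 08:00–08:10.
12:20–18:50 \ B = 14:40–18:50.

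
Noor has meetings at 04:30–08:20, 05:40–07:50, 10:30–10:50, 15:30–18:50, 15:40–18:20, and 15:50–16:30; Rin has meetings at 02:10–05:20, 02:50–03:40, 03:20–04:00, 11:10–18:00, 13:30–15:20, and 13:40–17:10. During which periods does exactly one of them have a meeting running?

Merge the first list: 04:30-08:20, 10:30-10:50, 15:30-18:50.
Merge the second list: 02:10-05:20, 11:10-18:00.
A but not B: 05:20-08:20, 10:30-10:50, 18:00-18:50.
B but not A: 02:10-04:30, 11:10-15:30.
Combining gives A △ B.

02:10-04:30, 05:20-08:20, 10:30-10:50, 11:10-15:30, 18:00-18:50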